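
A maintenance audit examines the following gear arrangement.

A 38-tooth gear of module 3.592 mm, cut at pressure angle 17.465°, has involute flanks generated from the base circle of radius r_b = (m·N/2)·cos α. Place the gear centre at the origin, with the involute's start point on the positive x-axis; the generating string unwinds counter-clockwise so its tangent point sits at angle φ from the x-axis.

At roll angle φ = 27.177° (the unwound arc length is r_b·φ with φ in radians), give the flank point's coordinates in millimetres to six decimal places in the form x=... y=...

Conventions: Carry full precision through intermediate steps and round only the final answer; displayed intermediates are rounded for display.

x=72.018528 y=2.264153

topology: single-mesh involute geometry — m = 3.592, N = 38
pitch radius r_p = m·N/2 = 3.592·38/2 = 68.248000
base radius r_b = r_p·cos α = 68.248000·cos 17.465° = 65.101799
roll angle φ = 27.177° = 0.47432813 rad
x = r_b·(cos φ + φ·sin φ) = 72.018528
y = r_b·(sin φ − φ·cos φ) = 2.264153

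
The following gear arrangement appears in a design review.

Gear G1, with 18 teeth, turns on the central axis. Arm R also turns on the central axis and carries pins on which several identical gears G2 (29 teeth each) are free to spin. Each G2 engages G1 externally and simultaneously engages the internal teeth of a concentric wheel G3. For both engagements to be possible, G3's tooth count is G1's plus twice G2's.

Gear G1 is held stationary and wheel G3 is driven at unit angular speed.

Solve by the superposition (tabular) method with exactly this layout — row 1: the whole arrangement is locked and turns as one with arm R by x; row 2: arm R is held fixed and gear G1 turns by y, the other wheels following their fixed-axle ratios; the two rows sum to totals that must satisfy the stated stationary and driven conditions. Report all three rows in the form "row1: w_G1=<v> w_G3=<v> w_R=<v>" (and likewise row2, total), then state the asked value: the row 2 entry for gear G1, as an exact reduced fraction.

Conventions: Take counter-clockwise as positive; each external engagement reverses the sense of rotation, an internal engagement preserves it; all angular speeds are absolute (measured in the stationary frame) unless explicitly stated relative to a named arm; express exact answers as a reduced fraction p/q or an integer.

row1: w_G1=38/47 w_G3=38/47 w_R=38/47
row2: w_G1=-38/47 w_G3=9/47 w_R=0
total: w_G1=0 w_G3=1 w_R=38/47
asked value: -38/47

class = planetary set [G3 = 18+2·29 = 76; Willis about the carrier]
row 1 — lock + rotate with arm: ω_sun = ω_ring = ω_arm = x
row 2: sun turns y, ring = −(18/76)·y, arm 0
boundary: total ω_sun = x + y = 0 and total ω_ring = x − (18/76)·y = 1  ⇒  y = -38/47, x = 38/47
row 2 ring = −(18/76)·(-38/47) = 9/47
totals (row 1 + row 2): sun 38/47 + (-38/47) = 0, ring 38/47 + 9/47 = 1, arm 38/47 + 0 = 38/47
asked cell (row2, sun) = -38/47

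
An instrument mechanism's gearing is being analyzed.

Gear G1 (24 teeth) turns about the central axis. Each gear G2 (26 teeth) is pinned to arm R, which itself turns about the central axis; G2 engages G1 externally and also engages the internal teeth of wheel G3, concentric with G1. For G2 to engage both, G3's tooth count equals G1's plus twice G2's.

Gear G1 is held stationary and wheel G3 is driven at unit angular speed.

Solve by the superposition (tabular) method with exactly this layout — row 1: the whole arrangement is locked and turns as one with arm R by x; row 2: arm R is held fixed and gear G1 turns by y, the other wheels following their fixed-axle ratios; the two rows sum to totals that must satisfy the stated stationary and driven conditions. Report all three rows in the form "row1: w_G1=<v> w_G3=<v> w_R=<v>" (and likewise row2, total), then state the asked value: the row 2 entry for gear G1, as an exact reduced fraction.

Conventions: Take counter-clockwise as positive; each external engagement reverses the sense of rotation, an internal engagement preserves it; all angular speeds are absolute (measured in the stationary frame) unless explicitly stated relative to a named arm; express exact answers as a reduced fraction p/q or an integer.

row1: w_G1=19/25 w_G3=19/25 w_R=19/25
row2: w_G1=-19/25 w_G3=6/25 w_R=0
total: w_G1=0 w_G3=1 w_R=19/25
asked value: -19/25

topology: planetary set — G1 24T / G2 26T / G3 76T, arm = carrier (Willis)
row 1 — lock + rotate with arm: ω_sun = ω_ring = ω_arm = x
row 2: sun turns y, ring = −(24/76)·y, arm 0
boundary: total ω_sun = x + y = 0 and total ω_ring = x − (24/76)·y = 1  ⇒  y = -19/25, x = 19/25
row 2 ring = −(24/76)·(-19/25) = 6/25
totals (row 1 + row 2): sun 19/25 + (-19/25) = 0, ring 19/25 + 6/25 = 1, arm 19/25 + 0 = 19/25
asked cell (row2, sun) = -19/25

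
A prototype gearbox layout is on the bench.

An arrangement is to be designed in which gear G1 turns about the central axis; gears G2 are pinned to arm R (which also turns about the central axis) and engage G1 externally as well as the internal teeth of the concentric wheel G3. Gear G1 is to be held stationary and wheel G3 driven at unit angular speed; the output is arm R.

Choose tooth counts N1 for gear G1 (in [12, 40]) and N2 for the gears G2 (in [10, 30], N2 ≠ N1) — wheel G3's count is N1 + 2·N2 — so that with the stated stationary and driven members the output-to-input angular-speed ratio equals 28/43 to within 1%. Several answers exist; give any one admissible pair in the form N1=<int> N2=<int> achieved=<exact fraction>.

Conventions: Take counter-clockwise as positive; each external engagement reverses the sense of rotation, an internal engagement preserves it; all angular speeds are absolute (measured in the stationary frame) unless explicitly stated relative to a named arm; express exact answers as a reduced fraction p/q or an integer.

topology: planetary set — design target 28/43, arm = carrier (Willis)
Willis with ω_sun = 0: ω_arm/ω_ring = N3/(N1+N3); set equal to 28/43  ⇒  N3/N1 = (28/43)/(1 − 28/43) = 28/15
N3 = N1 + 2·N2  ⇒  N2/N1 = (N3/N1 − 1)/2 = (28/15 − 1)/2 = 13/30
smallest multiple with N1 ≥ 12 and N2 ≥ 10: k = 1  ⇒  N1 = 1·30 = 30, N2 = 1·13 = 13 (N1 ≤ 40, N2 ≤ 30, N2 ≠ N1 ✓), N3 = 30 + 2·13 = 56
check: N3/(N1+N3) with N1 = 30, N3 = 56 gives 28/43; |achieved − target| = 0 ≤ 7/1075 ✓

N1=30 N2=13 achieved=28/43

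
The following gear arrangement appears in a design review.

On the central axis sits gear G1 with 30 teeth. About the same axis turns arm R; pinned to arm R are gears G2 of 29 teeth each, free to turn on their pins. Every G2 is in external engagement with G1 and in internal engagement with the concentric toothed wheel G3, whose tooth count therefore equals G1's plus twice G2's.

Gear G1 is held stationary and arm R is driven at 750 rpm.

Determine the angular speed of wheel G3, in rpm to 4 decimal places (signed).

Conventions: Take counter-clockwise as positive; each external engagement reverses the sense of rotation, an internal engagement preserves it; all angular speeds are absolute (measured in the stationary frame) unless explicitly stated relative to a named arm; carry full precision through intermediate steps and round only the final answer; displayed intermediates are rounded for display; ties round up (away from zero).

+1005.6818 rpm

recognized (axles ride arm R): planetary set, 30/29/88 teeth
normalise by the input: solve with ω_arm = 1, then scale by 750 rpm
ring teeth: 30 + 2·29 = 88
30(ω_sun−ω_arm) = −88(ω_ring−ω_arm),  ω_sun = 0, ω_arm = 1
ω_ring = 1 − (30/88)(0−1) = 59/44
scale: ω_ring = 59/44 × 750 rpm = +1005.6818 rpm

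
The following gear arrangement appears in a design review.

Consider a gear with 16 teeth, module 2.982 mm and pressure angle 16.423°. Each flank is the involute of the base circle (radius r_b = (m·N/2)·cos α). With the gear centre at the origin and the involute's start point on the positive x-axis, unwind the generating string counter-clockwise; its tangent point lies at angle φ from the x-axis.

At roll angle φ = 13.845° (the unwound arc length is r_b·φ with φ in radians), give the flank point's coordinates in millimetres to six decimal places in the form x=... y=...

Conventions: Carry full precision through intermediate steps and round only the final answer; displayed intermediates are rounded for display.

x=23.541031 y=0.106994

recognized (one wheel, involute flank): single-mesh tooth geometry, m = 2.982, N = 16
pitch radius r_p = m·N/2 = 2.982·16/2 = 23.856000
base radius r_b = r_p·cos α = 23.856000·cos 16.423° = 22.882689
roll angle φ = 13.845° = 0.24164083 rad
x = r_b·(cos φ + φ·sin φ) = 23.541031
y = r_b·(sin φ − φ·cos φ) = 0.106994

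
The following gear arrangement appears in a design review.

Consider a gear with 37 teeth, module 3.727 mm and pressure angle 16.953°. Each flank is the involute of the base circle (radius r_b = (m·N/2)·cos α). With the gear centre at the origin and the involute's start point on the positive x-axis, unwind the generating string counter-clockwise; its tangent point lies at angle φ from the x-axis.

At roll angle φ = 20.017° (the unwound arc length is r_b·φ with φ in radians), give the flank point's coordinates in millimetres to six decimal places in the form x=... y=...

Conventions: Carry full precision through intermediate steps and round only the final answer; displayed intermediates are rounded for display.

class = single-mesh tooth geometry [base-circle involute, m = 3.727, 37T]
pitch radius r_p = m·N/2 = 3.727·37/2 = 68.949500
base radius r_b = r_p·cos α = 68.949500·cos 16.953° = 65.953249
roll angle φ = 20.017° = 0.34936256 rad
x = r_b·(cos φ + φ·sin φ) = 69.856200
y = r_b·(sin φ − φ·cos φ) = 0.926049

x=69.856200 y=0.926049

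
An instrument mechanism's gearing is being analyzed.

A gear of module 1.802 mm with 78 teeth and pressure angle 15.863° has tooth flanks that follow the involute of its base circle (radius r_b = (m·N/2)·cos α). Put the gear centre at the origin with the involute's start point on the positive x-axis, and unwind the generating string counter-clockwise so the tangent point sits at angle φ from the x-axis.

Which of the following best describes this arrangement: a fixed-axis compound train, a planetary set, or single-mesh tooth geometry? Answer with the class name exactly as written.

single-mesh tooth geometry

single-mesh involute tooth geometry (78T wheel at module 1.802)
classification: single-mesh tooth geometry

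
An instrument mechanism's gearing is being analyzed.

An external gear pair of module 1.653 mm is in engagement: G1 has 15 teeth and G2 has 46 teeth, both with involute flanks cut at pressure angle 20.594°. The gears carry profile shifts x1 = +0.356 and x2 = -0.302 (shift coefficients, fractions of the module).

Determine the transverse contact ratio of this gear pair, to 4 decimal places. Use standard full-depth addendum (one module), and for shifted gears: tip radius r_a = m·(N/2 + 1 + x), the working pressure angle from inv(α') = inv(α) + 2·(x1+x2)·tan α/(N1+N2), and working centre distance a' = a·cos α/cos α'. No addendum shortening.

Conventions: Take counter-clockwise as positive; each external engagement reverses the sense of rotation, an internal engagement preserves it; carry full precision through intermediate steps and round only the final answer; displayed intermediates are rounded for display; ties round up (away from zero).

single-mesh involute tooth geometry (15T engaging 46T at module 1.653)
base radii: r_b1 = 11.605255, r_b2 = 35.589448
tip radii: r_a1 = 14.638968, r_a2 = 39.172794
inv(α') = inv(20.594°) + 2·(+0.356-0.302)·tan α/(15+46) = 0.01698795  ⇒  α' = 20.86019°
a' = a·cos α / cos α' = 50.4165·cos 20.594°/cos 20.86019° = 50.505212
action lengths: √(r_a1²−r_b1²) = 8.922861, √(r_a2²−r_b2²) = 16.367620
base pitch p_b = π·m·cos α = 4.861198
CR = (8.922861 + 16.367620 − 50.505212·sin 20.86019°)/4.861198 = 1.502951
contact ratio ≈ 1.5030

1.5030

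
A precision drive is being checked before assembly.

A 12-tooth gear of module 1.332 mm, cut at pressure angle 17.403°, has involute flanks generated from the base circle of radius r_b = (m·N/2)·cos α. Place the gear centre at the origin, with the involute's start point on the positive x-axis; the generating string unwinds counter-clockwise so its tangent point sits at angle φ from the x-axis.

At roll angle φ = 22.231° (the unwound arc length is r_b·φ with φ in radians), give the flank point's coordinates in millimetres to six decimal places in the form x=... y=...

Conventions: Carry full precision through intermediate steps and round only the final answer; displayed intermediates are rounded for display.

x=8.178787 y=0.146265

class = single-mesh tooth geometry [base-circle involute, m = 1.332, 12T]
pitch radius r_p = m·N/2 = 1.332·12/2 = 7.992000
base radius r_b = r_p·cos α = 7.992000·cos 17.403° = 7.626164
roll angle φ = 22.231° = 0.38800415 rad
x = r_b·(cos φ + φ·sin φ) = 8.178787
y = r_b·(sin φ − φ·cos φ) = 0.146265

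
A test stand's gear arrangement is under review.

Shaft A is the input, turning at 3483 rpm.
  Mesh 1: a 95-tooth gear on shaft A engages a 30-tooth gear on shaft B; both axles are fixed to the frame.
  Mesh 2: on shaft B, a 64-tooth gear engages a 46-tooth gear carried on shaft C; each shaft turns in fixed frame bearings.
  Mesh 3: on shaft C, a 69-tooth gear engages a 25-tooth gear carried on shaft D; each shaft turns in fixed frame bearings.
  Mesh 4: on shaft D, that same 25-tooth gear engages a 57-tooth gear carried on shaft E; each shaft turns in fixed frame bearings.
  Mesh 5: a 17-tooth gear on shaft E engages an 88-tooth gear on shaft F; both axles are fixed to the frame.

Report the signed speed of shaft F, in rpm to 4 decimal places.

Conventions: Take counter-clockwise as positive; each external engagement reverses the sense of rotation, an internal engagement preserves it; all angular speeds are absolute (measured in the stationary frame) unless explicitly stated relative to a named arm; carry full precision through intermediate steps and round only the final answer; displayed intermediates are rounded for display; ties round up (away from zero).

-3588.5455 rpm

class = fixed-axis compound train [5 meshes; 5 ratios multiply, 5 sense flips]
mesh 1 [95T→30T]: ω = 3483.0000×95/30 = 11029.5000 rpm, sense flips to −
mesh 2 [64T→46T]: ω = 11029.5000×64/46 = 15345.3913 rpm, sense flips to +
mesh 3 [69T→25T]: ω = 15345.3913×69/25 = 42353.2800 rpm, sense flips to −
mesh 4 [25T→57T]: ω = 42353.2800×25/57 = 18576.0000 rpm, sense flips to +
mesh 5 [17T→88T]: ω = 18576.0000×17/88 = 3588.5455 rpm, sense flips to −
signed output speed = -3588.5455 rpm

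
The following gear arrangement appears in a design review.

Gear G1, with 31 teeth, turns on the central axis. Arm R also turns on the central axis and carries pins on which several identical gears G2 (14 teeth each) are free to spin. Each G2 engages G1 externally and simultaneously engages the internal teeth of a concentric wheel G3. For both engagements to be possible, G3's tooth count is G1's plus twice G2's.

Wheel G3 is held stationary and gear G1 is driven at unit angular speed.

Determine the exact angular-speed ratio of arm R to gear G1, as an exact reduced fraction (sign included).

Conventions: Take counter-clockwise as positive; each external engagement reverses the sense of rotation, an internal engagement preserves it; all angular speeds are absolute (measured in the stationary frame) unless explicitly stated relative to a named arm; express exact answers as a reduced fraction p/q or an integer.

31/90

class = planetary set [G3 = 31+2·14 = 59; Willis about the carrier]
ring teeth: 31 + 2·14 = 59
31(ω_sun−ω_arm) = −59(ω_ring−ω_arm),  ω_ring = 0, ω_sun = 1
31(1−ω_arm) = −59(0−ω_arm)  ⇒  90·ω_arm = 31  ⇒  ω_arm = 31/90
ω_out/ω_in = 31/90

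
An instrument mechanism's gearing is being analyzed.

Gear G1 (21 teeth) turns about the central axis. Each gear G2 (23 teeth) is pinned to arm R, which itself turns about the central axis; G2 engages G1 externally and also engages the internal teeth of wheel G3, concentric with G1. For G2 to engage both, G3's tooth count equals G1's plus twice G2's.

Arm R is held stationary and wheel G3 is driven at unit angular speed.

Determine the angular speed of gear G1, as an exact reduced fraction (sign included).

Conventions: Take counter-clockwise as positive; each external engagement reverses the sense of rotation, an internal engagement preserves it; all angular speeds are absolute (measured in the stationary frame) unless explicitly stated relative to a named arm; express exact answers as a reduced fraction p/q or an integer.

recognized (axles ride arm R): planetary set, 21/23/67 teeth
ring teeth: 21 + 2·23 = 67
21(ω_sun−ω_arm) = −67(ω_ring−ω_arm),  ω_arm = 0, ω_ring = 1
ω_sun = 0 − (67/21)(1−0) = -67/21
exact speed ratio = -67/21

-67/21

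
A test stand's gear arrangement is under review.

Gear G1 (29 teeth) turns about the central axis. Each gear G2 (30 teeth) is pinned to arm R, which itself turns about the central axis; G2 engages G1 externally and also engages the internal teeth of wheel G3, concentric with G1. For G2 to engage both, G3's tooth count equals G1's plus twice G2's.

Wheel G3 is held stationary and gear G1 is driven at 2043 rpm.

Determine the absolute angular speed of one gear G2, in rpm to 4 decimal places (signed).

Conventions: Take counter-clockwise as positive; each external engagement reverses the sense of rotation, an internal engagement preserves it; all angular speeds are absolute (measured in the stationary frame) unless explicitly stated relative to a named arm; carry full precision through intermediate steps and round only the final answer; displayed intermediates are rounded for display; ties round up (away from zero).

planetary set (29T centre, 30T on arm, 89T internal) — Willis relation
normalise by the input: solve with ω_sun = 1, then scale by 2043 rpm
ring teeth: 29 + 2·30 = 89
29(ω_sun−ω_arm) = −89(ω_ring−ω_arm),  ω_ring = 0, ω_sun = 1
29(1−ω_arm) = −89(0−ω_arm)  ⇒  118·ω_arm = 29  ⇒  ω_arm = 29/118
sun–planet mesh: 29·(1−29/118) = −30·(ω_p−ω_arm)  ⇒  ω_p−ω_arm = -2581/3540
ω_p = 29/118 − 2581/3540 = -29/60
scale: ω_p = -29/60 × 2043 rpm = -987.4500 rpm

-987.4500 rpm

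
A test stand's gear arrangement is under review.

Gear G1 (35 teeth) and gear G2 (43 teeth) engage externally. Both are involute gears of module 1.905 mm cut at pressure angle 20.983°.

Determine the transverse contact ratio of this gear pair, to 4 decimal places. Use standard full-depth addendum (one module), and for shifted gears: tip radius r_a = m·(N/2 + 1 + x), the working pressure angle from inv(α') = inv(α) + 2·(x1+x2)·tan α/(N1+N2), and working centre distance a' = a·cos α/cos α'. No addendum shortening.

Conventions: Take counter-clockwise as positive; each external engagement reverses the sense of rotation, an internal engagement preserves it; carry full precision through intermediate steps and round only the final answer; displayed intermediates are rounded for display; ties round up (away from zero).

single-mesh involute tooth geometry (35T engaging 43T at module 1.905)
base radii: r_b1 = 31.126781, r_b2 = 38.241474
tip radii: r_a1 = 35.242500, r_a2 = 42.862500
no profile shift: α' = α, a' = a
action lengths: √(r_a1²−r_b1²) = 16.527472, √(r_a2²−r_b2²) = 19.359328
base pitch p_b = π·m·cos α = 5.587867
CR = (16.527472 + 19.359328 − 74.295000·sin 20.98300°)/5.587867 = 1.661177
contact ratio ≈ 1.6612

1.6612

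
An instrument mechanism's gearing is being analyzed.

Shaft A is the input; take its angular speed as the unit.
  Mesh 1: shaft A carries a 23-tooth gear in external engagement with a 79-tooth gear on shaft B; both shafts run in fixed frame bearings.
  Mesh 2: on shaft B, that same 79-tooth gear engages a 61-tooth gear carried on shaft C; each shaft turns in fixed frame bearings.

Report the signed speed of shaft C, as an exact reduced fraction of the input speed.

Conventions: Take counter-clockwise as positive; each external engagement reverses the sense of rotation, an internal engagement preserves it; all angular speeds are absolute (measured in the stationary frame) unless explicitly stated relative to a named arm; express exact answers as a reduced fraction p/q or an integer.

23/61

2-mesh fixed-axis compound train (all bearings frame-fixed)
mesh 1 [23T→79T]: |ω|/ω_in = 1×23/79 = 23/79, sense flips to −
mesh 2 [79T→61T]: |ω|/ω_in = (23/79)×79/61 = 23/61, sense flips to +
signed output speed (× input speed) = 23/61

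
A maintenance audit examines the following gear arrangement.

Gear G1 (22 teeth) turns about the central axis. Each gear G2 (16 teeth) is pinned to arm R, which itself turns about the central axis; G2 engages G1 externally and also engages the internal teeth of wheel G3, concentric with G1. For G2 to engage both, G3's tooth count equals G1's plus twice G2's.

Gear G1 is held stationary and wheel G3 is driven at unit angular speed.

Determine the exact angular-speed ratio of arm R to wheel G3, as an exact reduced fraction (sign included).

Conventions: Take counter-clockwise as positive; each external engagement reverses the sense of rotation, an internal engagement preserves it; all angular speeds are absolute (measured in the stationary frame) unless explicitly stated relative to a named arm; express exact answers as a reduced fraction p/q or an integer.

recognized (axles ride arm R): planetary set, 22/16/54 teeth
ring teeth: 22 + 2·16 = 54
22(ω_sun−ω_arm) = −54(ω_ring−ω_arm),  ω_sun = 0, ω_ring = 1
22(0−ω_arm) = −54(1−ω_arm)  ⇒  76·ω_arm = 54  ⇒  ω_arm = 27/38
ω_out/ω_in = 27/38

27/38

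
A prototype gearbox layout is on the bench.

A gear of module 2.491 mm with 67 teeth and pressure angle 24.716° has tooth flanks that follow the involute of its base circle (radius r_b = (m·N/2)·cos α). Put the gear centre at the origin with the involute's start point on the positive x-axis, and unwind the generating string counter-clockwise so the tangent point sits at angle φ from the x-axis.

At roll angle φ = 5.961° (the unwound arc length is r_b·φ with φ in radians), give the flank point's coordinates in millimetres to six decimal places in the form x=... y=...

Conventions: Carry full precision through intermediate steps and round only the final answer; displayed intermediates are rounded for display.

single-mesh involute tooth geometry (67T wheel at module 2.491)
pitch radius r_p = m·N/2 = 2.491·67/2 = 83.448500
base radius r_b = r_p·cos α = 83.448500·cos 24.716° = 75.803904
roll angle φ = 5.961° = 0.10403908 rad
x = r_b·(cos φ + φ·sin φ) = 76.213050
y = r_b·(sin φ − φ·cos φ) = 0.028424

x=76.213050 y=0.028424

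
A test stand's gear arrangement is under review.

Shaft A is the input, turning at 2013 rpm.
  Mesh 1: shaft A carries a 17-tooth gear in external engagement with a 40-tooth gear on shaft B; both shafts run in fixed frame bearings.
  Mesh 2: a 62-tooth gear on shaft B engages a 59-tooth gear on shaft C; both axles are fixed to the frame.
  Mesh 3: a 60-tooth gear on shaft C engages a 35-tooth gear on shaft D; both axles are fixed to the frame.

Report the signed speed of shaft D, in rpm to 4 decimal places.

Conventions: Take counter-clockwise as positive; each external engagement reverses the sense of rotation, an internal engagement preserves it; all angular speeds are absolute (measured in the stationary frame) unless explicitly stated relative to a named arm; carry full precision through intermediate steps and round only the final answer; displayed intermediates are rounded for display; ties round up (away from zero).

recognized (4 fixed axles, 3 meshes): fixed-axis compound train
mesh 1 [17T→40T]: ω = 2013.0000×17/40 = 855.5250 rpm, sense flips to −
mesh 2 [62T→59T]: ω = 855.5250×62/59 = 899.0263 rpm, sense flips to +
mesh 3 [60T→35T]: ω = 899.0263×60/35 = 1541.1879 rpm, sense flips to −
signed output speed = -1541.1879 rpm

-1541.1879 rpm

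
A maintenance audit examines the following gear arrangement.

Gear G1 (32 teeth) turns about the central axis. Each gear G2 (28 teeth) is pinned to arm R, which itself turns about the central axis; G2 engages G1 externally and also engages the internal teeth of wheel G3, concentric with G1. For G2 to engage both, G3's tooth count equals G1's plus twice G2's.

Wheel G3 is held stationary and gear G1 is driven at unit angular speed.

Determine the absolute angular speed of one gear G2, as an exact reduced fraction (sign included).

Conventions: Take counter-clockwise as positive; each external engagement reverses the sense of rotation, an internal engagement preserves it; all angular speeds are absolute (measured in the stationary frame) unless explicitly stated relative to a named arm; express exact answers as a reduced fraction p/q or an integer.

-4/7

class = planetary set [G3 = 32+2·28 = 88; Willis about the carrier]
ring teeth: 32 + 2·28 = 88
32(ω_sun−ω_arm) = −88(ω_ring−ω_arm),  ω_ring = 0, ω_sun = 1
32(1−ω_arm) = −88(0−ω_arm)  ⇒  120·ω_arm = 32  ⇒  ω_arm = 4/15
sun–planet mesh: 32·(1−4/15) = −28·(ω_p−ω_arm)  ⇒  ω_p−ω_arm = -88/105
ω_p = 4/15 − 88/105 = -4/7
exact speed ratio = -4/7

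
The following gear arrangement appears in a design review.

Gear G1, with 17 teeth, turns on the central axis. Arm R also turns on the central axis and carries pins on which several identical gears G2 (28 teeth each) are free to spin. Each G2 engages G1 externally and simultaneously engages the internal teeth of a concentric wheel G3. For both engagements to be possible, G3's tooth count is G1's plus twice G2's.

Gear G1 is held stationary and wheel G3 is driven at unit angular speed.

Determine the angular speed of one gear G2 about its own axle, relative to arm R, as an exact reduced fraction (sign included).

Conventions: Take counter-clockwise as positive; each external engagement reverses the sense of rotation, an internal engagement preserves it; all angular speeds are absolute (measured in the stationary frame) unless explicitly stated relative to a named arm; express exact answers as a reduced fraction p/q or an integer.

1241/2520

topology: planetary set — G1 17T / G2 28T / G3 73T, arm = carrier (Willis)
ring teeth: 17 + 2·28 = 73
17(ω_sun−ω_arm) = −73(ω_ring−ω_arm),  ω_sun = 0, ω_ring = 1
17(0−ω_arm) = −73(1−ω_arm)  ⇒  90·ω_arm = 73  ⇒  ω_arm = 73/90
sun–planet mesh: 17·(0−73/90) = −28·(ω_p−ω_arm)  ⇒  ω_p−ω_arm = 1241/2520
exact speed ratio = 1241/2520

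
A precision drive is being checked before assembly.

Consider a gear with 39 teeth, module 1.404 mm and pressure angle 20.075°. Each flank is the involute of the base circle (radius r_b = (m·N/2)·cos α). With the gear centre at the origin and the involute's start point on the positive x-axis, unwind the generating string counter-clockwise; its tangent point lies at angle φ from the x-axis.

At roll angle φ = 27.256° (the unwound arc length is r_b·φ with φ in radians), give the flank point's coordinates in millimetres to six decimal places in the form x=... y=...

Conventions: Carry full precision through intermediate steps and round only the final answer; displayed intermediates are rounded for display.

topology: single-mesh involute geometry — m = 1.404, N = 39
pitch radius r_p = m·N/2 = 1.404·39/2 = 27.378000
base radius r_b = r_p·cos α = 27.378000·cos 20.075° = 25.714625
roll angle φ = 27.256° = 0.47570694 rad
x = r_b·(cos φ + φ·sin φ) = 28.461649
y = r_b·(sin φ − φ·cos φ) = 0.902023

x=28.461649 y=0.902023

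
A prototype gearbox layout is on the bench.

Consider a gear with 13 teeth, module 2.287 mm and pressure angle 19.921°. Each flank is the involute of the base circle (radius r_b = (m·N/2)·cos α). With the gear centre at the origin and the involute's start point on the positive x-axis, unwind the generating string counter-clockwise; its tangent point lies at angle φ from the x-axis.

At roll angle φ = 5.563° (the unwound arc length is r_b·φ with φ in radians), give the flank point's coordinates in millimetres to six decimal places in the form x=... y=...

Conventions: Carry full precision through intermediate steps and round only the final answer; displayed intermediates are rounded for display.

topology: single-mesh involute geometry — m = 2.287, N = 13
pitch radius r_p = m·N/2 = 2.287·13/2 = 14.865500
base radius r_b = r_p·cos α = 14.865500·cos 19.921° = 13.975998
roll angle φ = 5.563° = 0.09709267 rad
x = r_b·(cos φ + φ·sin φ) = 14.041718
y = r_b·(sin φ − φ·cos φ) = 0.004260

x=14.041718 y=0.004260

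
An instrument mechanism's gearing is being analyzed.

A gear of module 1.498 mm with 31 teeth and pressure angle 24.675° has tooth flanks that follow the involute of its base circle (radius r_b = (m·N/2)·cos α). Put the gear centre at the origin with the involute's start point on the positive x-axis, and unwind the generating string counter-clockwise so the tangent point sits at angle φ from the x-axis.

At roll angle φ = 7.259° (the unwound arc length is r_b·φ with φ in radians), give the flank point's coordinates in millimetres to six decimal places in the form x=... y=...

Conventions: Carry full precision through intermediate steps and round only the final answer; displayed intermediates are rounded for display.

x=21.267535 y=0.014279

class = single-mesh tooth geometry [base-circle involute, m = 1.498, 31T]
pitch radius r_p = m·N/2 = 1.498·31/2 = 23.219000
base radius r_b = r_p·cos α = 23.219000·cos 24.675° = 21.098883
roll angle φ = 7.259° = 0.12669345 rad
x = r_b·(cos φ + φ·sin φ) = 21.267535
y = r_b·(sin φ − φ·cos φ) = 0.014279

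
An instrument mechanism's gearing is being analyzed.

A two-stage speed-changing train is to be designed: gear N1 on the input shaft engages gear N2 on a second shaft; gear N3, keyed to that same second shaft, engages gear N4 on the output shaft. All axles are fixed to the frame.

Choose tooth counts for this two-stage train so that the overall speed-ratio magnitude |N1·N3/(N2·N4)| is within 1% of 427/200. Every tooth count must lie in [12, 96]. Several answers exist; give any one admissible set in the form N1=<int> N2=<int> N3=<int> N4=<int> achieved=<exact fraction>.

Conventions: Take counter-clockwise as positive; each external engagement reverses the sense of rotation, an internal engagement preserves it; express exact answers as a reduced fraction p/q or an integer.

design class (target 427/200): fixed-axis compound train
target = 427/200 in lowest terms: an exact hit needs N1·N3 = k·427 and N2·N4 = k·200 for one integer k, every count in [12, 96]; additionally prefer no 1:1 stage (N1 ≠ N2, N3 ≠ N4)
k = 1: no 1:1-free in-range split of k·427 and k·200 into factor pairs; take k = 2
k = 2: N1·N3 = 854 = 14·61, N2·N4 = 400 = 16·25
achieved = 14·61/(16·25) = 427/200; |achieved − target| = 0 ≤ 427/20000 ✓

N1=14 N2=16 N3=61 N4=25 achieved=427/200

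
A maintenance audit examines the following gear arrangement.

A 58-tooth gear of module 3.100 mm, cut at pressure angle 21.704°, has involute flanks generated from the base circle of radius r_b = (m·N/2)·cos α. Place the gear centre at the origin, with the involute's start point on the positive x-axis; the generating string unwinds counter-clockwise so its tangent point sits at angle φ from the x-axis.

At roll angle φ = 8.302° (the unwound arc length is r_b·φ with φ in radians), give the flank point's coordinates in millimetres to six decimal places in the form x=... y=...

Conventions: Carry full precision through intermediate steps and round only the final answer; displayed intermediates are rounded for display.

x=84.398931 y=0.084522

recognized (one wheel, involute flank): single-mesh tooth geometry, m = 3.100, N = 58
pitch radius r_p = m·N/2 = 3.100·58/2 = 89.900000
base radius r_b = r_p·cos α = 89.900000·cos 21.704° = 83.526697
roll angle φ = 8.302° = 0.14489723 rad
x = r_b·(cos φ + φ·sin φ) = 84.398931
y = r_b·(sin φ − φ·cos φ) = 0.084522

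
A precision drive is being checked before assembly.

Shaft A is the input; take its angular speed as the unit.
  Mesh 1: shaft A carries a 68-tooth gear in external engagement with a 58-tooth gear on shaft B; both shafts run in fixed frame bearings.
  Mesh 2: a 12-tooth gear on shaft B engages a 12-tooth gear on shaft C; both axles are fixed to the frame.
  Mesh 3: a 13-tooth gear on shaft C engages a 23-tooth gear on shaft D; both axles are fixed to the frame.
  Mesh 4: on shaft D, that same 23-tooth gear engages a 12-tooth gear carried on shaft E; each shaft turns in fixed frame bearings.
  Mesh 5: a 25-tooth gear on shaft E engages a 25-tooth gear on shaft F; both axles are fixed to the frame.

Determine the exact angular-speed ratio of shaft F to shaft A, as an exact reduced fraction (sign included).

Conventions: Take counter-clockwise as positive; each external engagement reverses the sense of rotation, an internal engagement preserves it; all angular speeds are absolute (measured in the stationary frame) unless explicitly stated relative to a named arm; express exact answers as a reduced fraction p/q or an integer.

class = fixed-axis compound train [5 meshes; 5 ratios multiply, 5 sense flips]
mesh 1 [68T→58T]: running ratio 34/29, sense −
mesh 2 [12T→12T]: running ratio 34/29, sense +
mesh 3 [13T→23T]: running ratio 442/667, sense −
mesh 4 [23T→12T]: running ratio 221/174, sense +
mesh 5 [25T→25T]: running ratio 221/174, sense −
ω_out/ω_in = -221/174

-221/174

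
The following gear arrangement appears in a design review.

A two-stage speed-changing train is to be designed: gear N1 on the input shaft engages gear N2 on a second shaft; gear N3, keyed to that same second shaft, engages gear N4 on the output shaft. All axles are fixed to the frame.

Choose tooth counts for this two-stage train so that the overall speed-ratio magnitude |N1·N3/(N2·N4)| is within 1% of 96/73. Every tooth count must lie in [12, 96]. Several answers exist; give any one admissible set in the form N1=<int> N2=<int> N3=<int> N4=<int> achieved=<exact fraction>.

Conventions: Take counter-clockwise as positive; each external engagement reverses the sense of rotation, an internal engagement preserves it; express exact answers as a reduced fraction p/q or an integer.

N1=12 N2=73 N3=96 N4=12 achieved=96/73

design class (target 96/73): fixed-axis compound train
target = 96/73 in lowest terms: an exact hit needs N1·N3 = k·96 and N2·N4 = k·73 for one integer k, every count in [12, 96]; additionally prefer no 1:1 stage (N1 ≠ N2, N3 ≠ N4)
k = 1…11: no 1:1-free in-range split of k·96 and k·73 into factor pairs; take k = 12
k = 12: N1·N3 = 1152 = 12·96, N2·N4 = 876 = 73·12
achieved = 12·96/(73·12) = 96/73; |achieved − target| = 0 ≤ 24/1825 ✓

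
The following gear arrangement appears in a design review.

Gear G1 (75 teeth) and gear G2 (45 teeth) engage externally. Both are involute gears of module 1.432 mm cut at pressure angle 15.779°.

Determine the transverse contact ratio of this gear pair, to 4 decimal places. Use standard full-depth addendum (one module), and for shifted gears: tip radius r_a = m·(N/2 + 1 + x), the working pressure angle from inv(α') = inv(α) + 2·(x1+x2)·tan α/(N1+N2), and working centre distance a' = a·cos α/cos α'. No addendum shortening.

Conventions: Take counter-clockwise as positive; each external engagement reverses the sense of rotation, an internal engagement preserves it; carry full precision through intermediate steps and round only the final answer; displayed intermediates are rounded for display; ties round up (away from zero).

class = single-mesh tooth geometry [involute pair 75T × 45T, m = 1.432]
base radii: r_b1 = 51.676462, r_b2 = 31.005877
tip radii: r_a1 = 55.132000, r_a2 = 33.652000
no profile shift: α' = α, a' = a
action lengths: √(r_a1²−r_b1²) = 19.211474, √(r_a2²−r_b2²) = 13.080240
base pitch p_b = π·m·cos α = 4.329237
CR = (19.211474 + 13.080240 − 85.920000·sin 15.77900°)/4.329237 = 2.062187
contact ratio ≈ 2.0622

2.0622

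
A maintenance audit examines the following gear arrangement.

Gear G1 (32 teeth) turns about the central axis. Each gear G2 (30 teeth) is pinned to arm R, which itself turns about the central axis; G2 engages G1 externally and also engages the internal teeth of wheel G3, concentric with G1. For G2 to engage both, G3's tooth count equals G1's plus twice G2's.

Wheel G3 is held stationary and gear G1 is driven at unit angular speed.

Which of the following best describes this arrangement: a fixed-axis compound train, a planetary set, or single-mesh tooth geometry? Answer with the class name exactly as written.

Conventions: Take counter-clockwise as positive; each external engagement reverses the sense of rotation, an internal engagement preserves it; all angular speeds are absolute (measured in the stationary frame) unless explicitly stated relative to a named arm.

planetary set

class = planetary set [G3 = 32+2·30 = 92; Willis about the carrier]
classification: planetary set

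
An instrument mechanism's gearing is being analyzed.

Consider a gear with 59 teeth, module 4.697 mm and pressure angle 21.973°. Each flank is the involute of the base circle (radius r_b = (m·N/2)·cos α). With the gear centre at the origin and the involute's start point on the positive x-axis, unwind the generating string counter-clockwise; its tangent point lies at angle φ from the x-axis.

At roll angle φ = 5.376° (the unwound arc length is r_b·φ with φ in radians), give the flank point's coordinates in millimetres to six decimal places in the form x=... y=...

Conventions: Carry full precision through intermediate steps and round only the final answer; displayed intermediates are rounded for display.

x=129.060820 y=0.035351

single-mesh involute tooth geometry (59T wheel at module 4.697)
pitch radius r_p = m·N/2 = 4.697·59/2 = 138.561500
base radius r_b = r_p·cos α = 138.561500·cos 21.973° = 128.496432
roll angle φ = 5.376° = 0.09382890 rad
x = r_b·(cos φ + φ·sin φ) = 129.060820
y = r_b·(sin φ − φ·cos φ) = 0.035351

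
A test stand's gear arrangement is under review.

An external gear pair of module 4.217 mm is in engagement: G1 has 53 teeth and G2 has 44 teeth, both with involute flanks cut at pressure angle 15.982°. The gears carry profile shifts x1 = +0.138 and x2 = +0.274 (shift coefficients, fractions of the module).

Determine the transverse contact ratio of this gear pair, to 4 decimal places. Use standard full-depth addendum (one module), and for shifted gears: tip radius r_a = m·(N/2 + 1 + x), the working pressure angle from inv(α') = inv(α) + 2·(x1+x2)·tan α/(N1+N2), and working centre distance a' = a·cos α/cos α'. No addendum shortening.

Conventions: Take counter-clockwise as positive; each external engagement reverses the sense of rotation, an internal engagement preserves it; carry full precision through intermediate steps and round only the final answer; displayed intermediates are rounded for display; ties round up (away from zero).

class = single-mesh tooth geometry [involute pair 53T × 44T, m = 4.217]
base radii: r_b1 = 107.431147, r_b2 = 89.188122
tip radii: r_a1 = 116.549446, r_a2 = 98.146458
inv(α') = inv(15.982°) + 2·(+0.138+0.274)·tan α/(53+44) = 0.00989987  ⇒  α' = 17.51940°
a' = a·cos α / cos α' = 204.5245·cos 15.982°/cos 17.51940° = 206.183056
action lengths: √(r_a1²−r_b1²) = 45.192058, √(r_a2²−r_b2²) = 40.965914
base pitch p_b = π·m·cos α = 12.736034
CR = (45.192058 + 40.965914 − 206.183056·sin 17.51940°)/12.736034 = 1.891558
contact ratio ≈ 1.8916

1.8916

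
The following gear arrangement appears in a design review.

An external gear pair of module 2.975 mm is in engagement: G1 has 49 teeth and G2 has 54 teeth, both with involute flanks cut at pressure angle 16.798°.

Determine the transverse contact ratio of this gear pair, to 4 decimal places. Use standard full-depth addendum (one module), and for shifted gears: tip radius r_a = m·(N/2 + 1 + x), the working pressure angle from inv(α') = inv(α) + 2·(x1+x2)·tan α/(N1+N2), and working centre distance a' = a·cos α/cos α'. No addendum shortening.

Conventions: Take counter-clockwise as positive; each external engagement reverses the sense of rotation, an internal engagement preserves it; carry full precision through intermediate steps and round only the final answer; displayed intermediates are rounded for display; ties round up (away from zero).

class = single-mesh tooth geometry [involute pair 49T × 54T, m = 2.975]
base radii: r_b1 = 69.777360, r_b2 = 76.897499
tip radii: r_a1 = 75.862500, r_a2 = 83.300000
no profile shift: α' = α, a' = a
action lengths: √(r_a1²−r_b1²) = 29.769765, √(r_a2²−r_b2²) = 32.026000
base pitch p_b = π·m·cos α = 8.947430
CR = (29.769765 + 32.026000 − 153.212500·sin 16.79800°)/8.947430 = 1.957836
contact ratio ≈ 1.9578

1.9578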